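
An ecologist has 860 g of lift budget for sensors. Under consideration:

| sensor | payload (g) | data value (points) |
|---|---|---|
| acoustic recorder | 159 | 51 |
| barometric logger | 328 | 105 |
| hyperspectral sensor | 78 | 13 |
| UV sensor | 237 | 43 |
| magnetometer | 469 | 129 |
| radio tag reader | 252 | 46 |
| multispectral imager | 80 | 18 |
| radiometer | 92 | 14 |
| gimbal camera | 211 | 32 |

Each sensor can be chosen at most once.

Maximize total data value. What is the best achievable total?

234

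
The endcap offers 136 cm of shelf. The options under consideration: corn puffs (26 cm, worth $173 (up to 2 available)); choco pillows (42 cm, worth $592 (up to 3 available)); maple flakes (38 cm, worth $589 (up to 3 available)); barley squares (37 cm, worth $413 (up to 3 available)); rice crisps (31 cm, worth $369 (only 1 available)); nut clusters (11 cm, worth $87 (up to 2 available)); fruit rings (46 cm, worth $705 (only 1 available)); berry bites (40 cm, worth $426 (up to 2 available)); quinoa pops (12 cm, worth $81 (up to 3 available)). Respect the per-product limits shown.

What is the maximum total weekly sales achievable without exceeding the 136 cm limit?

1970

Taking the top-ratio products first gives 3×maple flakes + 2×nut clusters for 1941 (136 cm).
Dropping maple flakes and nut clusters frees 49 cm; slotting in fruit rings (46 cm) lifts the total to 1970 at 133 cm.
The spare 3 cm is too small for any remaining product, and no exchange beats 1970.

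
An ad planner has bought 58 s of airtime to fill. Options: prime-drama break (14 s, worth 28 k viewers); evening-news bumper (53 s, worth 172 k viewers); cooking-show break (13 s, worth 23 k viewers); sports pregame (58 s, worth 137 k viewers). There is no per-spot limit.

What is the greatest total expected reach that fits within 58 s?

172

Taking evening-news bumper: 53 s used, 172 in expected reach.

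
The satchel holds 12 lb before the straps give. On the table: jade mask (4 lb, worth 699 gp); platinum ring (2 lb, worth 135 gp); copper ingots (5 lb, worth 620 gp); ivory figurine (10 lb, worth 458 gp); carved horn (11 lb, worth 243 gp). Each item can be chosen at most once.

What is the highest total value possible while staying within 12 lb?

1454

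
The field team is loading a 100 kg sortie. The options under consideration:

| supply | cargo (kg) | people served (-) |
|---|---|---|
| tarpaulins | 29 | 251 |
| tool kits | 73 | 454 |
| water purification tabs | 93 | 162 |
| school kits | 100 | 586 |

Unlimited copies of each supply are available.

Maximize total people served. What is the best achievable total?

753

3×tarpaulins uses 87 of the 100 kg and totals 753.
No other feasible combination exceeds 753.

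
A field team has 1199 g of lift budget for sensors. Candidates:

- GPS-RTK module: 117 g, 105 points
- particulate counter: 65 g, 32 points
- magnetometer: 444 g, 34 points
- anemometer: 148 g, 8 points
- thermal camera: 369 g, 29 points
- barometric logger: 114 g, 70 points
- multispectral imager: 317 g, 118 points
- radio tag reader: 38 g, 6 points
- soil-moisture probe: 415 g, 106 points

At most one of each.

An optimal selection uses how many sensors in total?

6

Optimal total is 439.
For example GPS-RTK module + particulate counter + anemometer + barometric logger + multispectral imager + soil-moisture probe achieves it, using 1176 g.
Any selection reaching 439 contains exactly 6 sensors.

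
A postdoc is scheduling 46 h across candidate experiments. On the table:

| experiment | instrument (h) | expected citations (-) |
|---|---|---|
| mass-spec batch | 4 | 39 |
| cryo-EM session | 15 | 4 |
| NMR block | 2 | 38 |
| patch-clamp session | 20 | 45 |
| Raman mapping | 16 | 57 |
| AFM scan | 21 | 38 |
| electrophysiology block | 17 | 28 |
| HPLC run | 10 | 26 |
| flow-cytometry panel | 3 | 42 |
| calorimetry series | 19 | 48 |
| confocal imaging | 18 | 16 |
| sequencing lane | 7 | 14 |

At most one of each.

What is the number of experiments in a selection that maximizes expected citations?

5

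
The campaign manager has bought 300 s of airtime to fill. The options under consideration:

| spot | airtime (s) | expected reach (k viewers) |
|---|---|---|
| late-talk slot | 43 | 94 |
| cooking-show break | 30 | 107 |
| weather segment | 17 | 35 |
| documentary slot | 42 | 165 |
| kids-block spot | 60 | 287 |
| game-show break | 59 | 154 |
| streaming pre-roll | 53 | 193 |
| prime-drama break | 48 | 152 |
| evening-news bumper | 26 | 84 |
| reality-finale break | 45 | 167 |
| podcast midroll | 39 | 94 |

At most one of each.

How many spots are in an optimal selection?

7

Optimal total is 1106.
For example cooking-show break + weather segment + documentary slot + kids-block spot + streaming pre-roll + prime-drama break + reality-finale break achieves it, using 295 s.
All optima have 7 spots.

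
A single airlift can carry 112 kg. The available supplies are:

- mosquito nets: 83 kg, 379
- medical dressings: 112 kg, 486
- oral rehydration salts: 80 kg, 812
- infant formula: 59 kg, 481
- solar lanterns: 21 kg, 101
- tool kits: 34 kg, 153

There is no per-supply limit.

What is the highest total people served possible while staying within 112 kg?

Taking oral rehydration salts + solar lanterns: 101 kg used, 913 in people served.

913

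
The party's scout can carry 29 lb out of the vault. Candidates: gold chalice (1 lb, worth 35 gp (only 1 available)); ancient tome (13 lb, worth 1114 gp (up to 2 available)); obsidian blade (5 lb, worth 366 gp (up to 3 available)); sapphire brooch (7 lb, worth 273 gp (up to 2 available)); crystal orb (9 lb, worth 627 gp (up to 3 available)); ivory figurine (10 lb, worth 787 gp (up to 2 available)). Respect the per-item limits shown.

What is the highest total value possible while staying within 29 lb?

2302

Taking the top-ratio items first gives gold chalice + 2×ancient tome for 2263 (27 lb).
The 13 lb tied up in ancient tome is better spent on obsidian blade + ivory figurine — total rises to 2302 (29 lb).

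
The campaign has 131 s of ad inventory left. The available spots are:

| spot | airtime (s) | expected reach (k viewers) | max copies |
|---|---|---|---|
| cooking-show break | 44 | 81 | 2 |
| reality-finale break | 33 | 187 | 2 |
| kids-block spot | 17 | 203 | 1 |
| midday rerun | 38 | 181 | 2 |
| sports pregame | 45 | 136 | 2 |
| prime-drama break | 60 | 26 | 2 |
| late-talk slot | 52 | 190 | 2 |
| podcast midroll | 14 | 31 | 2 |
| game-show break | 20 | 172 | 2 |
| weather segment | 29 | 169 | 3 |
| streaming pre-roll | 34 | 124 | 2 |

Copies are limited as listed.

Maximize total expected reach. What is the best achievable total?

921

The ratio heuristic lands on kids-block spot + podcast midroll + 2×game-show break + 2×weather segment (916) but leaves 2 s idle.
Dropping podcast midroll and 2×weather segment frees 72 s; slotting in 2×reality-finale break (66 s) lifts the total to 921 at 123 s.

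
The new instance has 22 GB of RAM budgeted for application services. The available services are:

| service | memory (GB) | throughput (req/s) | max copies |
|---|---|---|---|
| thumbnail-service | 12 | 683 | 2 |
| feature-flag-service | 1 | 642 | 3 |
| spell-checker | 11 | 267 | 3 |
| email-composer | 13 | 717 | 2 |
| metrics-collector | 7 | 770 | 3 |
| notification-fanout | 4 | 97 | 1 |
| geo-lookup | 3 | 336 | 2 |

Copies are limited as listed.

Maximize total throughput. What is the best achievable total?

Density check — feature-flag-service 642.00, geo-lookup 112.00, metrics-collector 110.00 are the best per GB.
Filling by ratio: 3×feature-flag-service + metrics-collector + notification-fanout + 2×geo-lookup for 3465, with 2 GB left unused.
Replace notification-fanout and geo-lookup with metrics-collector: the trade gains 337 net, giving 3802 at 20 GB.
The spare 2 GB is too small for any remaining service, and no exchange beats 3802.

3802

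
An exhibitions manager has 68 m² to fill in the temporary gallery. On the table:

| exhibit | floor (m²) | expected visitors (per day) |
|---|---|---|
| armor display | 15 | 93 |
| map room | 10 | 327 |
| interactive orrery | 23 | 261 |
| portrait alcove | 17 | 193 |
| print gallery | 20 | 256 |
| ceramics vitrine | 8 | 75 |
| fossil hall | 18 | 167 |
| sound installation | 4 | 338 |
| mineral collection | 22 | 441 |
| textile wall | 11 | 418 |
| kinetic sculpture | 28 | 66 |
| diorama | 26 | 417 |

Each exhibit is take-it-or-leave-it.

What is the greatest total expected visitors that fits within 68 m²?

Ranking by ratio (expected visitors/m²): sound installation 84.50, textile wall 38.00, map room 32.70, mineral collection 20.05.
Map room + print gallery + sound installation + mineral collection + textile wall uses 67 of the 68 m² and totals 1780.

1780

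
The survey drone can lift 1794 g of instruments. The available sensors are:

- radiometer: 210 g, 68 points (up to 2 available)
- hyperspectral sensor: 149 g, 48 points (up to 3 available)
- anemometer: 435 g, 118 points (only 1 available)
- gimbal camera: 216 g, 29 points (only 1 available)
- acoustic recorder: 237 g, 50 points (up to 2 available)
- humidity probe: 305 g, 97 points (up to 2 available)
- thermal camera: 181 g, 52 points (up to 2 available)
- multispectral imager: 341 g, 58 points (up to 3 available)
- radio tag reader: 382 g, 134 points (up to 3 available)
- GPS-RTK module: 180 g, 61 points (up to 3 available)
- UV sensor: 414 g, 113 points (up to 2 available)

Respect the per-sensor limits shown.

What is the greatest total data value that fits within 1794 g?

The ratio heuristic lands on 3×radio tag reader + 3×GPS-RTK module (585) but leaves 108 g idle.
The 360 g tied up in 2×GPS-RTK module is better spent on hyperspectral sensor + humidity probe — total rises to 608 (1780 g).

608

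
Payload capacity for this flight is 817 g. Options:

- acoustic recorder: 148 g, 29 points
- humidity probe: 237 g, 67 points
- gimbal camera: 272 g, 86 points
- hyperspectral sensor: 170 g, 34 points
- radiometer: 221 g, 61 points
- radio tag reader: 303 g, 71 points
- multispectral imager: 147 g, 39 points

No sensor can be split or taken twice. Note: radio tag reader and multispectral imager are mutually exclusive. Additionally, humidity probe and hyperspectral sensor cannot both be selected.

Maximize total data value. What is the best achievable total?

Ranking by ratio (data value/g): gimbal camera 0.32, humidity probe 0.28, radiometer 0.28.
Taking the top-ratio sensors first gives humidity probe + gimbal camera + radiometer for 214 (730 g).
The 221 g tied up in radiometer is better spent on radio tag reader — total rises to 224 (812 g).
Runner-up acoustic recorder + humidity probe + gimbal camera + multispectral imager tops out at 221.

224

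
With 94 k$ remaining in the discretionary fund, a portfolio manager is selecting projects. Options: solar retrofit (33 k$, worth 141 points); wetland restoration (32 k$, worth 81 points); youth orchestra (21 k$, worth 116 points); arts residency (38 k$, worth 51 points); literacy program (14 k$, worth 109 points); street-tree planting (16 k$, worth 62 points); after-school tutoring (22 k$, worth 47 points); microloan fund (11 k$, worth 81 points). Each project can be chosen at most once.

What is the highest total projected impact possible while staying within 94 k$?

449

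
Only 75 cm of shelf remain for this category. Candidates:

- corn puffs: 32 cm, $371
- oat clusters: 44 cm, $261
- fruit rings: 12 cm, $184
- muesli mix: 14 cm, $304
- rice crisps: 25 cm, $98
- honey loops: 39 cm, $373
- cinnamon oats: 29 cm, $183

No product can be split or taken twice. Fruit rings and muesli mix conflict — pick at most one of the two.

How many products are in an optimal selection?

Best achievable weekly sales is 858.
One optimal bundle: corn puffs + muesli mix + cinnamon oats (75 cm).
Any selection reaching 858 contains exactly 3 products.

3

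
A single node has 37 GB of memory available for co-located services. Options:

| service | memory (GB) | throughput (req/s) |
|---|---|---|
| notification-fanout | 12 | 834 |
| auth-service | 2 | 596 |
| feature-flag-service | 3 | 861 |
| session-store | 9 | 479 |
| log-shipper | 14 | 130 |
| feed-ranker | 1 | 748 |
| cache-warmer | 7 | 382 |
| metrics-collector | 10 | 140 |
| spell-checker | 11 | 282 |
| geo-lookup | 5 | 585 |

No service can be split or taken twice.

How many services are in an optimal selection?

Best achievable throughput is 4103.
For example notification-fanout + auth-service + feature-flag-service + session-store + feed-ranker + geo-lookup achieves it, using 32 GB.
Any selection reaching 4103 contains exactly 6 services.

6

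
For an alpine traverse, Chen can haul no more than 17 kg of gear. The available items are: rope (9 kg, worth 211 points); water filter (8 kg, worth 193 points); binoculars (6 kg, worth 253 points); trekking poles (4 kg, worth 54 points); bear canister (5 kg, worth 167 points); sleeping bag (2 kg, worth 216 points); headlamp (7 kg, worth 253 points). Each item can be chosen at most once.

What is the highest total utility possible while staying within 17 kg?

The ratio ordering already packs tightly: binoculars + sleeping bag + headlamp, 15 kg, 722.

722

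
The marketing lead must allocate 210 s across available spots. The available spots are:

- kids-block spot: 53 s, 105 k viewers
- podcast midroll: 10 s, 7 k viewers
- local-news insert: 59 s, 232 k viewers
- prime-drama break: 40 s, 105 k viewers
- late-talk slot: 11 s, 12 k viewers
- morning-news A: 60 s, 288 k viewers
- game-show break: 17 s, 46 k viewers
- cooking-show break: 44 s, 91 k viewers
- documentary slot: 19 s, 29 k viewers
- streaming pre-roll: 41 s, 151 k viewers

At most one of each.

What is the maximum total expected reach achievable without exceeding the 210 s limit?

A density-first pass picks local-news insert + late-talk slot + morning-news A + game-show break + documentary slot + streaming pre-roll — 758 at 207 s.
Reworking the packing: podcast midroll + local-news insert + prime-drama break + morning-news A + streaming pre-roll uses 210 s and improves the total to 783.
Next best is local-news insert + prime-drama break + morning-news A + streaming pre-roll at 776 (200 s) — short by 7.

783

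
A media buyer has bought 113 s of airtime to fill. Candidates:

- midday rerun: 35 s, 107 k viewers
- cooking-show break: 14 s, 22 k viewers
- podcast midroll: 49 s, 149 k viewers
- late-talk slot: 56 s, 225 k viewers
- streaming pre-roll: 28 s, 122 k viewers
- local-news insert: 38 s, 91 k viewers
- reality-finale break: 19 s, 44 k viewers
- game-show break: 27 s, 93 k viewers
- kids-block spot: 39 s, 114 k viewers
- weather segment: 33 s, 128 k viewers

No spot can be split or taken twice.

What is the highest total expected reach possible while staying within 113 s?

By expected reach per s: streaming pre-roll 4.36, late-talk slot 4.02, weather segment 3.88 lead.
Taking late-talk slot + streaming pre-roll + game-show break: 111 s used, 440 in expected reach.
Every other selection either busts 113 s or fails to beat 440.

440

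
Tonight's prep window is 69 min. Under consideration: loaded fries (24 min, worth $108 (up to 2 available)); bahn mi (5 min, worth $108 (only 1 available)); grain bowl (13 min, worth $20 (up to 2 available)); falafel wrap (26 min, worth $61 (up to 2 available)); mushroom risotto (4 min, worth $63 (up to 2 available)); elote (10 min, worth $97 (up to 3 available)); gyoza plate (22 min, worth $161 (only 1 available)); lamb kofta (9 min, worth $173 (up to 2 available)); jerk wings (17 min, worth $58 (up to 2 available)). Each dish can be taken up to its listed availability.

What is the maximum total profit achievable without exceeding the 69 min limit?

872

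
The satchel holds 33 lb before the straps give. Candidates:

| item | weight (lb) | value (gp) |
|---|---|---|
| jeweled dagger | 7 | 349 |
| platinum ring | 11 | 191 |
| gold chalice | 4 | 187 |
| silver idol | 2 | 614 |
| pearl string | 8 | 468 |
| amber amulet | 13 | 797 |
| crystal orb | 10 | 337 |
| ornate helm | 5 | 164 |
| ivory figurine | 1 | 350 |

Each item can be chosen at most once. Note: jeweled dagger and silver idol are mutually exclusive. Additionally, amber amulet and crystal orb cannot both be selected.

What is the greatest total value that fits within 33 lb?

Taking gold chalice + silver idol + pearl string + amber amulet + ornate helm + ivory figurine: 33 lb used, 2580 in value.
No other feasible combination exceeds 2580.

2580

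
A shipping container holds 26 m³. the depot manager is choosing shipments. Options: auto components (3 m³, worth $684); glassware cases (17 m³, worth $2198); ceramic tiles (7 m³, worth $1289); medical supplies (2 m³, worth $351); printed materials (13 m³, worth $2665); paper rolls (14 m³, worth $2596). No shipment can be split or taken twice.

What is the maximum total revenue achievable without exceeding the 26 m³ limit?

4989

The ratio ordering already packs tightly: auto components + ceramic tiles + medical supplies + printed materials, 25 m³, 4989.
The spare 1 m³ is too small for any remaining shipment, and no exchange beats 4989.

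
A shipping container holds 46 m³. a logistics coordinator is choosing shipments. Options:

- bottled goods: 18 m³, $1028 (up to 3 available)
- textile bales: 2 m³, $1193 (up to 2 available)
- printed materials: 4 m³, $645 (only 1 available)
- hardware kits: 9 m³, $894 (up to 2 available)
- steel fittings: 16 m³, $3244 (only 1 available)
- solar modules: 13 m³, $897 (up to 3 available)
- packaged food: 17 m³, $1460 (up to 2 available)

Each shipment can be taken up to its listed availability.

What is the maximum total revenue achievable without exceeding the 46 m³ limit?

8066

Ranking by ratio (revenue/m³): textile bales 596.50, steel fittings 202.75, printed materials 161.25.
The ratio heuristic lands on 2×textile bales + printed materials + 2×hardware kits + steel fittings (8063) but leaves 4 m³ idle.
The 9 m³ tied up in hardware kits is better spent on solar modules — total rises to 8066 (46 m³).
Every other selection either busts 46 m³ or exceeds an availability limit or fails to beat 8066.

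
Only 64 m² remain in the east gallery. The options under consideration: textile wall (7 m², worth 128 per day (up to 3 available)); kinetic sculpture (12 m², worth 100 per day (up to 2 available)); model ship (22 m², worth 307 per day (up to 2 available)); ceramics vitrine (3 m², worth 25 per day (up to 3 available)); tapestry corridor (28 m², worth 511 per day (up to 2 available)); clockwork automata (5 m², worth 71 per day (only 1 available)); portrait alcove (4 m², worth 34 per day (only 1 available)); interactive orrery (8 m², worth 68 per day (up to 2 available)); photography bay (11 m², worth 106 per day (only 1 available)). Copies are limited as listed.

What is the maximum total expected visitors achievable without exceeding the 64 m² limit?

1150

Ranking by ratio (expected visitors/m²): textile wall 18.29, tapestry corridor 18.25, clockwork automata 14.20, model ship 13.95.
Greedy by ratio would take 3×textile wall + 2×ceramics vitrine + tapestry corridor + clockwork automata + portrait alcove: 64 m² used, total 1050.
A better packing is textile wall + 2×tapestry corridor: 63 m², total 1150.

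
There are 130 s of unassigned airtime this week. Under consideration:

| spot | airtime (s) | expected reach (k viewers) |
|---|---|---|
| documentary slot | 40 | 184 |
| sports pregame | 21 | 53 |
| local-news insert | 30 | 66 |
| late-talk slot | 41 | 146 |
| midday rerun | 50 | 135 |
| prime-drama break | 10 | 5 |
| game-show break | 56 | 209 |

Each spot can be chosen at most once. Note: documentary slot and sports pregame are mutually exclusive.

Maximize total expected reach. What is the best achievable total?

Best packing: documentary slot + local-news insert + game-show break — 126 s, 459 total.
Nothing else feasible within 130 s beats 459.

459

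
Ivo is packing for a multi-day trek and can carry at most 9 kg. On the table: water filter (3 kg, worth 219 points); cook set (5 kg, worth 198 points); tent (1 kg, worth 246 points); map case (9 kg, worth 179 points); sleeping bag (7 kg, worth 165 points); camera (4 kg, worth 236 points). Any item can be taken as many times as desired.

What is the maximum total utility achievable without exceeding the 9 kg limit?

2214

Best packing: 9×tent — 9 kg, 2214 total.
That's the maximum — no swap from here does better than 2214.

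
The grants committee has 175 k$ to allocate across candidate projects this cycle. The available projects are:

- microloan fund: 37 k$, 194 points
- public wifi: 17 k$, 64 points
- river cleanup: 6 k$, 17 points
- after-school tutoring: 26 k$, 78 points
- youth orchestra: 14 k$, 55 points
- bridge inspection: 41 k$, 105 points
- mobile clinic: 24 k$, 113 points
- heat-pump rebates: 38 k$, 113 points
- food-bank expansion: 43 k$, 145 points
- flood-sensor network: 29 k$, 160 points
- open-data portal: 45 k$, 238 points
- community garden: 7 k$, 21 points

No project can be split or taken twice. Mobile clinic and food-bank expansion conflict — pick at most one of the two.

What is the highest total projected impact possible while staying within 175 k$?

Density check — flood-sensor network 5.52, open-data portal 5.29, microloan fund 5.24 are the best per k$.
Best packing: microloan fund + public wifi + youth orchestra + mobile clinic + flood-sensor network + open-data portal + community garden — 173 k$, 845 total.

845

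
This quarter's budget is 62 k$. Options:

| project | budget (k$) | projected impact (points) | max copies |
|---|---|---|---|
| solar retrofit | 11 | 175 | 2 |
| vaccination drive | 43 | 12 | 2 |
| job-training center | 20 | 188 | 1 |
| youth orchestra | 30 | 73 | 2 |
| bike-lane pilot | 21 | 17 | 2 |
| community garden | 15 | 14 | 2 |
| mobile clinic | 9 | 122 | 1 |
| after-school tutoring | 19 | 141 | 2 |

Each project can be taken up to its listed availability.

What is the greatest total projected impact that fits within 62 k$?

Density check — solar retrofit 15.91, mobile clinic 13.56, job-training center 9.40, after-school tutoring 7.42 are the best per k$.
The ratio heuristic lands on 2×solar retrofit + job-training center + mobile clinic (660) but leaves 11 k$ idle.
The 9 k$ tied up in mobile clinic is better spent on after-school tutoring — total rises to 679 (61 k$).
Nothing else within 62 k$ beats 679.

679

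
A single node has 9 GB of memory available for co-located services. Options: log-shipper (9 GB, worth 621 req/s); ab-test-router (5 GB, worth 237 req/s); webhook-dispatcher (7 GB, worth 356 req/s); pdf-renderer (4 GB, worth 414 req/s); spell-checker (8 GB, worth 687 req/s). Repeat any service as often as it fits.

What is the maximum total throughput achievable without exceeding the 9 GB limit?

828

Taking 2×pdf-renderer: 8 GB used, 828 in throughput.
No other feasible combination exceeds 828.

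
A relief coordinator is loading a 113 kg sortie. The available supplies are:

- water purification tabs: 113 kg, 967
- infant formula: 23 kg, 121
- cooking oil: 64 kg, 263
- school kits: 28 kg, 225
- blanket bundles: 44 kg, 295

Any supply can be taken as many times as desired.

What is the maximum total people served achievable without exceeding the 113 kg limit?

967

Water purification tabs uses 113 of the 113 kg and totals 967.
No other feasible combination exceeds 967.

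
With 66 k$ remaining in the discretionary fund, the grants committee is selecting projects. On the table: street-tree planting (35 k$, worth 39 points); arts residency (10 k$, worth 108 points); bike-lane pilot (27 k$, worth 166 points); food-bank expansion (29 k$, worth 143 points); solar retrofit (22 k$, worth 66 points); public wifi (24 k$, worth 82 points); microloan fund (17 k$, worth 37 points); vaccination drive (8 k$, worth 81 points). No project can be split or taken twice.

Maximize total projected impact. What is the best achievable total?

417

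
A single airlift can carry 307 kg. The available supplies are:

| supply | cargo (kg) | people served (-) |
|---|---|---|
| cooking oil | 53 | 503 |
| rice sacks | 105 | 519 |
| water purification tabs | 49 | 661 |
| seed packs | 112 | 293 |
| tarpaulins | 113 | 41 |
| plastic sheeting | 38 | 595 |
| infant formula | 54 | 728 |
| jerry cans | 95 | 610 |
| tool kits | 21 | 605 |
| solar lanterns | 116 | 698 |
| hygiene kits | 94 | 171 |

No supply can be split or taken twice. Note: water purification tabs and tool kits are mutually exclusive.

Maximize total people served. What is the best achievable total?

3129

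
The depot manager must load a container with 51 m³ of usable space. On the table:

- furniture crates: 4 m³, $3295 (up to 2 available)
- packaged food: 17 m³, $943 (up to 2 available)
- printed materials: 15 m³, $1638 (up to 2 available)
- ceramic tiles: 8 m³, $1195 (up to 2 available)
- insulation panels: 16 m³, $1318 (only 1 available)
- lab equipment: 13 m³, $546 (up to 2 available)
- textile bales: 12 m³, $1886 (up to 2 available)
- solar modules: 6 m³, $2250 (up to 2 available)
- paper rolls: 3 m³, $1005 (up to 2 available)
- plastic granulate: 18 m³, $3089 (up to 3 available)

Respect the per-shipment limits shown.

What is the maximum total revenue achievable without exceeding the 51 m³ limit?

16872

Density check — furniture crates 823.75, solar modules 375.00, paper rolls 335.00 are the best per m³.
Filling by ratio: 2×furniture crates + 2×solar modules + 2×paper rolls + plastic granulate for 16189, with 7 m³ left unused.
Dropping plastic granulate frees 18 m³; slotting in 2×textile bales (24 m³) lifts the total to 16872 at 50 m³.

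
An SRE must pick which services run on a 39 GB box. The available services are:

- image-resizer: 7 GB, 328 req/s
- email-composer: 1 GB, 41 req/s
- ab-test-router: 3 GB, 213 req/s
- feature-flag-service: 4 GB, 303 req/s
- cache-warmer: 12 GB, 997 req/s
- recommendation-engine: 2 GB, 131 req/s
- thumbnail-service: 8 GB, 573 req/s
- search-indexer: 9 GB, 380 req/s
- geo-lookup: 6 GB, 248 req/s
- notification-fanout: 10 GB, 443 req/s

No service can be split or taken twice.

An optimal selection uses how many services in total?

6

Best achievable throughput is 2660.
For example ab-test-router + feature-flag-service + cache-warmer + recommendation-engine + thumbnail-service + notification-fanout achieves it, using 39 GB.
Every optimal selection uses 6 services.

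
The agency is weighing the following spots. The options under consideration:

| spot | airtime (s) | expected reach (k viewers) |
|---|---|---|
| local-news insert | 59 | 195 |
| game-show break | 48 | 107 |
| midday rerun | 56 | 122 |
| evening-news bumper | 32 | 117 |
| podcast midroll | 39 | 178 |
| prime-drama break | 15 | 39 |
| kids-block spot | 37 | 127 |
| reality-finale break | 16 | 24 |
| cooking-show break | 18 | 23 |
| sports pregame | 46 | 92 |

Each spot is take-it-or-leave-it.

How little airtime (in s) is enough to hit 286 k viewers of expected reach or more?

Need the lightest bundle worth ≥ 286.
Taking evening-news bumper + podcast midroll gives 295 (≥ 286) for 71 s.
No combination under 71 s hits 286.

71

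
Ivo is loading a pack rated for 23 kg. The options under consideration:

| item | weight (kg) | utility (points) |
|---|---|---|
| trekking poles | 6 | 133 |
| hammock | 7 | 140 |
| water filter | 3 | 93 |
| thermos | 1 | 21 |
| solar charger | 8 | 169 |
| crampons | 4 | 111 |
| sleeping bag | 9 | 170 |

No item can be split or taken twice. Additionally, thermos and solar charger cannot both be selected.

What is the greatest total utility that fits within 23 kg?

Best packing: trekking poles + water filter + thermos + crampons + sleeping bag — 23 kg, 528 total.
Runner-up hammock + water filter + crampons + sleeping bag tops out at 514.

528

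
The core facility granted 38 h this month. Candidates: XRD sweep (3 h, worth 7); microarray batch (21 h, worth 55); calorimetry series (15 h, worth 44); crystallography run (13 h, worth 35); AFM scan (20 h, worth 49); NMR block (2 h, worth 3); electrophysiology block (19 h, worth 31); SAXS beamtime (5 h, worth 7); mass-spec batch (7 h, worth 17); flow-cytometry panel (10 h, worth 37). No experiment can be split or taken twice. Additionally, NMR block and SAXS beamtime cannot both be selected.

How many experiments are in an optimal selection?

3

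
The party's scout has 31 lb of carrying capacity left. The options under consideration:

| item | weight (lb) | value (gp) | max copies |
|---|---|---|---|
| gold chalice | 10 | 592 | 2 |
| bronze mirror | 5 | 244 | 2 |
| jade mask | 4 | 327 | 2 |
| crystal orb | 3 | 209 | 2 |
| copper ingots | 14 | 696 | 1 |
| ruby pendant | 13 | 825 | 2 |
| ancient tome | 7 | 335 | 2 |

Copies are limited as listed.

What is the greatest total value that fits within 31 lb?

The ratio heuristic lands on 2×jade mask + 2×crystal orb + ruby pendant (1897) but leaves 4 lb idle.
The 6 lb tied up in 2×crystal orb is better spent on gold chalice — total rises to 2071 (31 lb).
That's the maximum — no swap from here does better than 2071.

2071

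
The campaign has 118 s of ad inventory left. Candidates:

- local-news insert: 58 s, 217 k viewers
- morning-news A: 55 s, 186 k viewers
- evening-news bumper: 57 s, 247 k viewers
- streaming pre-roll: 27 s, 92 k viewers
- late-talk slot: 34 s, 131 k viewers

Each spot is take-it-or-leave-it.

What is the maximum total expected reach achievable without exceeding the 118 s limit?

470

By expected reach per s: evening-news bumper 4.33, late-talk slot 3.85, local-news insert 3.74 lead.
The ratio ordering already packs tightly: evening-news bumper + streaming pre-roll + late-talk slot, 118 s, 470.
Every other selection either busts 118 s or fails to beat 470.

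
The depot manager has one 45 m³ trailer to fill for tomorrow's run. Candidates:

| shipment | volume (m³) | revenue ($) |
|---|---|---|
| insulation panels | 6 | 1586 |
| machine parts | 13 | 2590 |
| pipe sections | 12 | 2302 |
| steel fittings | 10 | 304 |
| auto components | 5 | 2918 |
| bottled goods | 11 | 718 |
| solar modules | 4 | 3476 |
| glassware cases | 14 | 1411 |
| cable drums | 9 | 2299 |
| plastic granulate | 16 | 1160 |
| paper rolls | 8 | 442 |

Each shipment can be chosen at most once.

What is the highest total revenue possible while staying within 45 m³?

A density-first pass picks insulation panels + machine parts + auto components + solar modules + cable drums + paper rolls — 13311 at 45 m³.
Replace insulation panels and paper rolls with pipe sections: the trade gains 274 net, giving 13585 at 43 m³.
The closest alternative, insulation panels + machine parts + auto components + solar modules + cable drums + paper rolls, reaches only 13311.

13585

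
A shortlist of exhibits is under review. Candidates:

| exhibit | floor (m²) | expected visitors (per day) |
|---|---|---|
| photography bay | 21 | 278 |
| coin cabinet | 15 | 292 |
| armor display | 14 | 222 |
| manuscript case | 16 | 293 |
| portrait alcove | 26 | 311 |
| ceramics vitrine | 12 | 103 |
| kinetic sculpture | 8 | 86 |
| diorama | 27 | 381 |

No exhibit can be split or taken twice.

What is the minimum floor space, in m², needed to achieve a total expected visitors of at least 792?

45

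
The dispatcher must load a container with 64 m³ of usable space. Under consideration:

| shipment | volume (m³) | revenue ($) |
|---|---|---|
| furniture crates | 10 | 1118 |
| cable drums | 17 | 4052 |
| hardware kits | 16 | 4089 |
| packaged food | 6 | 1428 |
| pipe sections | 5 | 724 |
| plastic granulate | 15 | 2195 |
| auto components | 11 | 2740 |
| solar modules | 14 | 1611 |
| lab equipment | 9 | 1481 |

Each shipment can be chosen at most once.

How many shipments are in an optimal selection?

6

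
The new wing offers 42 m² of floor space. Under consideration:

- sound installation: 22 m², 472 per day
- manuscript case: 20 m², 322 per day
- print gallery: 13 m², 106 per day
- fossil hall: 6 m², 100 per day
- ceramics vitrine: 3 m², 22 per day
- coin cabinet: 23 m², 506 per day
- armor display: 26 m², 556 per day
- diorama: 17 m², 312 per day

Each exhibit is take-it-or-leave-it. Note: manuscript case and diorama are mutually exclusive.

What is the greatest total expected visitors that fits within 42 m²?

818

Ranking by ratio (expected visitors/m²): coin cabinet 22.00, sound installation 21.45, armor display 21.38, diorama 18.35.
Best packing: coin cabinet + diorama — 40 m², 818 total.
The closest alternative, sound installation + ceramics vitrine + diorama, reaches only 806.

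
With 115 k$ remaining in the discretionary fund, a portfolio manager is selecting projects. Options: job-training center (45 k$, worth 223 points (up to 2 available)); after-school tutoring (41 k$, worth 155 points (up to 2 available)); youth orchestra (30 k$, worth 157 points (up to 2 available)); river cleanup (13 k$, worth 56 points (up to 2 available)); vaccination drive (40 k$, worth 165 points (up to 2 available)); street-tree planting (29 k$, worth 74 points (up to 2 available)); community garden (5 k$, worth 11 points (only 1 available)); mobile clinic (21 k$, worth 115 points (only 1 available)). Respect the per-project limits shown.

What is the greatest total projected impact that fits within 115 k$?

562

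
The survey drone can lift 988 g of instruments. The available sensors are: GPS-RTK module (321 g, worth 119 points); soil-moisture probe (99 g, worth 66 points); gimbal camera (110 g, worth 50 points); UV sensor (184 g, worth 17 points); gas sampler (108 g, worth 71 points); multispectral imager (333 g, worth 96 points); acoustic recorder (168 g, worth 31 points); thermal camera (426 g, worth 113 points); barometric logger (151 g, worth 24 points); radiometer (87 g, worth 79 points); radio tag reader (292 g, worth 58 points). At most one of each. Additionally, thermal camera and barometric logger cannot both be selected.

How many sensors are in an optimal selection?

Best achievable data value is 431.
One optimal bundle: GPS-RTK module + soil-moisture probe + gas sampler + multispectral imager + radiometer (948 g).
Any selection reaching 431 contains exactly 5 sensors.

5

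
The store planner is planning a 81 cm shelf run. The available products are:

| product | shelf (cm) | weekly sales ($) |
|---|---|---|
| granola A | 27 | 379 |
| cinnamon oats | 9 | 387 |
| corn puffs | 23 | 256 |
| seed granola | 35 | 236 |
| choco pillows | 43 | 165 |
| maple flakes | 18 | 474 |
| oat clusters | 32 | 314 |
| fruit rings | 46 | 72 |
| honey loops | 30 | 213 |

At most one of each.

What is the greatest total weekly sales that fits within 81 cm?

Density check — cinnamon oats 43.00, maple flakes 26.33, granola A 14.04, corn puffs 11.13 are the best per cm.
Best packing: granola A + cinnamon oats + corn puffs + maple flakes — 77 cm, 1496 total.

1496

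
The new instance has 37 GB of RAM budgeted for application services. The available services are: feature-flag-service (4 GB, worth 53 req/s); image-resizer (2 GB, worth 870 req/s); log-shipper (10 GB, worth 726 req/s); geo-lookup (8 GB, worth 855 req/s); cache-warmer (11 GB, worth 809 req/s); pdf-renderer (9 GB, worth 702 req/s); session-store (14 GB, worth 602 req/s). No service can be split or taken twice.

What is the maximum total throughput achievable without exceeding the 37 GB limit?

By throughput per GB: image-resizer 435.00, geo-lookup 106.88, pdf-renderer 78.00, cache-warmer 73.55 lead.
Greedy by ratio would take feature-flag-service + image-resizer + geo-lookup + cache-warmer + pdf-renderer: 34 GB used, total 3289.
The 9 GB tied up in pdf-renderer is better spent on log-shipper — total rises to 3313 (35 GB).
Runner-up feature-flag-service + image-resizer + geo-lookup + cache-warmer + pdf-renderer tops out at 3289.

3313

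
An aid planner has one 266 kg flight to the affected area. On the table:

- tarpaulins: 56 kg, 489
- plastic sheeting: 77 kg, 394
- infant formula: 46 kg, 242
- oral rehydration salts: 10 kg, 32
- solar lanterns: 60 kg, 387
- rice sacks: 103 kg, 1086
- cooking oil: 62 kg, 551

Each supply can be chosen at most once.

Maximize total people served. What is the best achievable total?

2204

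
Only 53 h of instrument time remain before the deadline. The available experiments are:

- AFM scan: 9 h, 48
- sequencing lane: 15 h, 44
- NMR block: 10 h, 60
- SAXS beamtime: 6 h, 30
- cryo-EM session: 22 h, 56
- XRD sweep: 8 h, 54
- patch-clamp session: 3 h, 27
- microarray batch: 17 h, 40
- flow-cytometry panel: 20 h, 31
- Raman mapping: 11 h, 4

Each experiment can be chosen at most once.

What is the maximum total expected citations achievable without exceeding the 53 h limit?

263

Ranking by ratio (expected citations/h): patch-clamp session 9.00, XRD sweep 6.75, NMR block 6.00.
Best packing: AFM scan + sequencing lane + NMR block + SAXS beamtime + XRD sweep + patch-clamp session — 51 h, 263 total.
That's the maximum — no swap from here does better than 263.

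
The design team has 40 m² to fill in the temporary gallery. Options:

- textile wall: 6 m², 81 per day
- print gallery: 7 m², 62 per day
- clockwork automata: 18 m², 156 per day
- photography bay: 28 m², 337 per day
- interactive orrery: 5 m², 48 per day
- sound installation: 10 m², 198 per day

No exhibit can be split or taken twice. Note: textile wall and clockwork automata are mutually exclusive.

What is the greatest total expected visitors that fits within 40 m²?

By expected visitors per m²: sound installation 19.80, textile wall 13.50, photography bay 12.04, interactive orrery 9.60 lead.
A density-first pass picks textile wall + print gallery + interactive orrery + sound installation — 389 at 28 m².
Replace textile wall and print gallery and interactive orrery with photography bay: the trade gains 146 net, giving 535 at 38 m².
An exhaustive check of the 64 subsets confirms 535.

535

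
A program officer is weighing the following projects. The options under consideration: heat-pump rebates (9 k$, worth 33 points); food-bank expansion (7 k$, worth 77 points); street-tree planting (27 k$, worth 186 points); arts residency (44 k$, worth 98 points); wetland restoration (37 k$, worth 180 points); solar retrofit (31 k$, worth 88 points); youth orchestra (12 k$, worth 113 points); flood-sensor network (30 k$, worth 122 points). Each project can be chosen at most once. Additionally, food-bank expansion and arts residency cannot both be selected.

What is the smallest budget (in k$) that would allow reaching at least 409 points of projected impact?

55

Minimise k$ subject to total projected impact ≥ 409.
Taking heat-pump rebates + food-bank expansion + street-tree planting + youth orchestra gives 409 (≥ 409) for 55 k$.
No combination under 55 k$ hits 409.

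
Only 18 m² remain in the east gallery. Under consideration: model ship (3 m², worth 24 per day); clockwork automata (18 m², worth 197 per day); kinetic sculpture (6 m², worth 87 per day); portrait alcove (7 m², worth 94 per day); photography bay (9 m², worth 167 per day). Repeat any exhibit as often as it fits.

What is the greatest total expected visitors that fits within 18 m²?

Density check — photography bay 18.56, kinetic sculpture 14.50, portrait alcove 13.43 are the best per m².
2×photography bay uses 18 of the 18 m² and totals 334.
Nothing else within 18 m² beats 334.

334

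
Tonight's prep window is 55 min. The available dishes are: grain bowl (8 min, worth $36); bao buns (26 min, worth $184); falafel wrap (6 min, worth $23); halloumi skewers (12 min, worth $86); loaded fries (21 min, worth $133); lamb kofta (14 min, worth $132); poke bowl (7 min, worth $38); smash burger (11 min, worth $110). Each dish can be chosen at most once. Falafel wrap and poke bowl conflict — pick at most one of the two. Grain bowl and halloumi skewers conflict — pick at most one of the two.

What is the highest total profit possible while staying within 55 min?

426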